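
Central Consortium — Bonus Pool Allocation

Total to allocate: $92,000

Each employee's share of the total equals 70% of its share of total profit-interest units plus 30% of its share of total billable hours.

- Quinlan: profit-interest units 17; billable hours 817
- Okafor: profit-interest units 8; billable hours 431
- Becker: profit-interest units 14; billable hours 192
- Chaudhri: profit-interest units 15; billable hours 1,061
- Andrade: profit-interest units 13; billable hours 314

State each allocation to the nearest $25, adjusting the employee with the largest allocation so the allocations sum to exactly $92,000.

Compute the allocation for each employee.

Quinlan: $24,350 · Okafor: $11,925 · Becker: $15,350 · Chaudhri: $24,800 · Andrade: $15,575

Totals — profit-interest units 67, billable hours 2,815.
Combined weights (70% profit-interest units + 30% billable hours): Quinlan 0.2647; Okafor 0.1295; Becker 0.1667; Chaudhri 0.2698; Andrade 0.1693.
Raw shares: Quinlan 24,350.67; Okafor 11,915.34; Becker 15,339.20; Chaudhri 24,820.61; Andrade 15,574.17.
At nearest $25: Quinlan $24,350; Okafor $11,925; Becker $15,350; Chaudhri $24,825; Andrade $15,575. Sum = $92,025.
Difference $92,000 − $92,025 = −$25 applied to largest allocation (Chaudhri): Chaudhri becomes $24,800.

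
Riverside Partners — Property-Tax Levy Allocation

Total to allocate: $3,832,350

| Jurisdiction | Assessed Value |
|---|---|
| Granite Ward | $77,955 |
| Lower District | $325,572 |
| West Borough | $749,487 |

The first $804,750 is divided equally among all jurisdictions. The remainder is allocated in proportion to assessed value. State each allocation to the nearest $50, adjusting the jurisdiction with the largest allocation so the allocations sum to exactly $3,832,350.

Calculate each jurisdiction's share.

Granite Ward: $472,950 | Lower District: $1,123,150 | West Borough: $2,236,250

First tranche $804,750 split equally: $268,250 each.
Remainder $3,027,600 by assessed value (total 1,153,014): Granite Ward 204,695.31 → $204,700; Lower District 854,891.43 → $854,900; West Borough 1,968,013.26 → $1,968,000.
Totals: Granite Ward $268,250 + $204,700 = $472,950; Lower District $268,250 + $854,900 = $1,123,150; West Borough $268,250 + $1,968,000 = $2,236,250.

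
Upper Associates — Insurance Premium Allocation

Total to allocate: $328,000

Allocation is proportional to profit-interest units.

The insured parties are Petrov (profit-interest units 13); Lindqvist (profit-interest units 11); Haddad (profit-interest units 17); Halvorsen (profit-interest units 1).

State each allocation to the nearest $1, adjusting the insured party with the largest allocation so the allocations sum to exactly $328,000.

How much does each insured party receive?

Combined profit-interest units = 42.
Unrounded shares: Petrov 13/42 × $328,000 = 101,523.81; Lindqvist 11/42 × $328,000 = 85,904.76; Haddad 17/42 × $328,000 = 132,761.90; Halvorsen 1/42 × $328,000 = 7,809.52.
At nearest $1: Petrov $101,524; Lindqvist $85,905; Haddad $132,762; Halvorsen $7,810. Sum = $328,001.
Difference $328,000 − $328,001 = −$1 applied to largest allocation (Haddad): Haddad becomes $132,761.

Petrov: $101,524; Lindqvist: $85,905; Haddad: $132,761; Halvorsen: $7,810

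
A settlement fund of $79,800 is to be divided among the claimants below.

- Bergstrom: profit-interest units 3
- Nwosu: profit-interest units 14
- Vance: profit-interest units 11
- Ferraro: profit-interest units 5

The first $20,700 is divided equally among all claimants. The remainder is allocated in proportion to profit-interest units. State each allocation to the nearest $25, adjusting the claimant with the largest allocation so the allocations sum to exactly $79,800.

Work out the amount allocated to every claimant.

Bergstrom: $10,550 | Nwosu: $30,250 | Vance: $24,875 | Ferraro: $14,125

Equal tier: $20,700 ÷ 4 = $5,175 apiece.
Remainder $59,100 by profit-interest units (total 33): Bergstrom 5,372.73 → $5,375; Nwosu 25,072.73 → $25,075; Vance 19,700.00 → $19,700; Ferraro 8,954.55 → $8,950.
Totals: Bergstrom $5,175 + $5,375 = $10,550; Nwosu $5,175 + $25,075 = $30,250; Vance $5,175 + $19,700 = $24,875; Ferraro $5,175 + $8,950 = $14,125.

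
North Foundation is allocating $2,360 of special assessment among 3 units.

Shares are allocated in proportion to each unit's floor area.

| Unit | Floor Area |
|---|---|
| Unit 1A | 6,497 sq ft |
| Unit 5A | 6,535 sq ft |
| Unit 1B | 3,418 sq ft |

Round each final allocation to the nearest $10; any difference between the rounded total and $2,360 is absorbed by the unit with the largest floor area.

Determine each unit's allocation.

Total floor area = 6,497 + 6,535 + 3,418 = 16,450.
Proportional shares: Unit 1A 932.09; Unit 5A 937.54; Unit 1B 490.36.
At nearest $10: Unit 1A $930; Unit 5A $940; Unit 1B $490. Sum = $2,360.
Rounded total matches; no reconciliation needed.

Unit 1A: $930 | Unit 5A: $940 | Unit 1B: $490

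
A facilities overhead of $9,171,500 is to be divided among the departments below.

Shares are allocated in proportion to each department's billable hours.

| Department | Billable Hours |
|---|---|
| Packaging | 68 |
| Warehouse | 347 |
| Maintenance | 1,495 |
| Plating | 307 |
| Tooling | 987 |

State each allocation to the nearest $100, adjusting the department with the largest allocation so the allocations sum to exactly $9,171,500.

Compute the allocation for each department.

Sum of billable hours: 3,204.
Unrounded shares: Packaging 68/3,204 × $9,171,500 = 194,651.06; Warehouse 347/3,204 × $9,171,500 = 993,292.92; Maintenance 1,495/3,204 × $9,171,500 = 4,279,460.83; Plating 307/3,204 × $9,171,500 = 878,792.29; Tooling 987/3,204 × $9,171,500 = 2,825,302.90.
Rounded to nearest $100: Packaging $194,700; Warehouse $993,300; Maintenance $4,279,500; Plating $878,800; Tooling $2,825,300. Sum = $9,171,600.
Difference $9,171,500 − $9,171,600 = −$100 applied to largest allocation (Maintenance): Maintenance becomes $4,279,400.

Packaging: $194,700; Warehouse: $993,300; Maintenance: $4,279,400; Plating: $878,800; Tooling: $2,825,300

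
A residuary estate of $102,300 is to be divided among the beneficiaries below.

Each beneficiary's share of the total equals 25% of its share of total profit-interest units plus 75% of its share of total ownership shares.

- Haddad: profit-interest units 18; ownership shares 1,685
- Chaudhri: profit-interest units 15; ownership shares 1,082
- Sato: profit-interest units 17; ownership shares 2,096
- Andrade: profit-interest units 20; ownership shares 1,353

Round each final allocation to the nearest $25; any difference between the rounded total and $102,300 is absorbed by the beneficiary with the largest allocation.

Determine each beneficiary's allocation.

Haddad: $27,375; Chaudhri: $18,825; Sato: $32,100; Andrade: $24,000

Totals — profit-interest units 70, ownership shares 6,216.
Composite weights (25% profit-interest units + 75% ownership shares): Haddad 0.2676; Chaudhri 0.1841; Sato 0.3136; Andrade 0.2347.
Proportional shares: Haddad 27,374.63; Chaudhri 18,835.64; Sato 32,082.31; Andrade 24,007.42.
At nearest $25: Haddad $27,375; Chaudhri $18,825; Sato $32,075; Andrade $24,000. Sum = $102,275.
Difference $102,300 − $102,275 = +$25 applied to largest allocation (Sato): Sato becomes $32,100.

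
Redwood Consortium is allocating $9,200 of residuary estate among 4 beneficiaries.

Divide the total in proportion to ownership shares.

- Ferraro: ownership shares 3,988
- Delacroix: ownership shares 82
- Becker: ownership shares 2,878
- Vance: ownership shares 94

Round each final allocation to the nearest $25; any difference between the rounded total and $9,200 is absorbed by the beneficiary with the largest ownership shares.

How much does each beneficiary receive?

Ownership shares total: 3,988 + 82 + 2,878 + 94 = 7,042.
Raw shares: Ferraro 5,210.11; Delacroix 107.13; Becker 3,759.95; Vance 122.81.
After rounding ($25): Ferraro $5,200; Delacroix $100; Becker $3,750; Vance $125. Sum = $9,175.
Difference $9,200 − $9,175 = +$25 applied to largest ownership shares (Ferraro): Ferraro becomes $5,225.

Ferraro: $5,225 | Delacroix: $100 | Becker: $3,750 | Vance: $125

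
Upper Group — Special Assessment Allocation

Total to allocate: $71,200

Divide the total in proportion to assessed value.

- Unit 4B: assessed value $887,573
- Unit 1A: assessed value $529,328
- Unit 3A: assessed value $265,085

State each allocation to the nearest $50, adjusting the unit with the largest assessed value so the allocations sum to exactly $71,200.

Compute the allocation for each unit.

Unit 4B: $37,600 · Unit 1A: $22,400 · Unit 3A: $11,200

Total assessed value = 1,681,986.
Unrounded shares: Unit 4B 887,573/1,681,986 × $71,200 = 37,571.77; Unit 1A 529,328/1,681,986 × $71,200 = 22,406.94; Unit 3A 265,085/1,681,986 × $71,200 = 11,221.29.
Rounded to nearest $50: Unit 4B $37,550; Unit 1A $22,400; Unit 3A $11,200. Sum = $71,150.
Difference $71,200 − $71,150 = +$50 applied to largest assessed value (Unit 4B): Unit 4B becomes $37,600.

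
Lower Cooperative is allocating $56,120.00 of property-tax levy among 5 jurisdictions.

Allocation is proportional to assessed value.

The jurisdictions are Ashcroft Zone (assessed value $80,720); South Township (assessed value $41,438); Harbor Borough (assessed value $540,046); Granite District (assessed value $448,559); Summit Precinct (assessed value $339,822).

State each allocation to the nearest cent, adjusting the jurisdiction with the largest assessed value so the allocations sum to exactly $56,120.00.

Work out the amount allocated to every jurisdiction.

Ashcroft Zone: $3,122.88 · South Township: $1,603.15 · Harbor Borough: $20,893.21 · Granite District: $17,353.78 · Summit Precinct: $13,146.98

Sum of assessed value: 80,720 + 41,438 + 540,046 + 448,559 + 339,822 = 1,450,585.
Proportional shares: Ashcroft Zone 3,122.8824; South Township 1,603.1467; Harbor Borough 20,893.2131; Granite District 17,353.7787; Summit Precinct 13,146.9791.
Rounded to nearest cent: Ashcroft Zone $3,122.88; South Township $1,603.15; Harbor Borough $20,893.21; Granite District $17,353.78; Summit Precinct $13,146.98. Sum = $56,120.00.
Sum already equals the total — no adjustment.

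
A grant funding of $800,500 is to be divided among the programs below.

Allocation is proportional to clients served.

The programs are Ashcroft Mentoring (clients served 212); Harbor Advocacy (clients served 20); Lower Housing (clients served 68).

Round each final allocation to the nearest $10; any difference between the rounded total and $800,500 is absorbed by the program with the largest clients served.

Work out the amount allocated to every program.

Combined clients served = 300.
Unrounded shares: Ashcroft Mentoring 212/300 × $800,500 = 565,686.67; Harbor Advocacy 20/300 × $800,500 = 53,366.67; Lower Housing 68/300 × $800,500 = 181,446.67.
After rounding ($10): Ashcroft Mentoring $565,690; Harbor Advocacy $53,370; Lower Housing $181,450. Sum = $800,510.
Difference $800,500 − $800,510 = −$10 applied to largest clients served (Ashcroft Mentoring): Ashcroft Mentoring becomes $565,680.

Ashcroft Mentoring: $565,680 | Harbor Advocacy: $53,370 | Lower Housing: $181,450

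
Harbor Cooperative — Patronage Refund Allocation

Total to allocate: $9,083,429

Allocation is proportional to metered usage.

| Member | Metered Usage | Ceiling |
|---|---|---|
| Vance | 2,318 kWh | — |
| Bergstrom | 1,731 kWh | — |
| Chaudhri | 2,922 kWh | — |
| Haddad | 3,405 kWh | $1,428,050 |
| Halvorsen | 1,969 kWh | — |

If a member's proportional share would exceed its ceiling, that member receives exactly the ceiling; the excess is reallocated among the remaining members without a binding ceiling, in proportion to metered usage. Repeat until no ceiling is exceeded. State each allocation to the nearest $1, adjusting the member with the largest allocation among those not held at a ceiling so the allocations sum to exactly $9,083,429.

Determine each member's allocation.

Metered usage total: 12,345.
Pro-rata shares before constraints: Vance 1,705,580.27; Bergstrom 1,273,666.72; Chaudhri 2,150,002.39; Haddad 2,505,392.93; Halvorsen 1,448,786.69.
Held at cap: Haddad ($1,428,050); remaining pool $7,655,379 reallocated over remaining metered usage 8,940.
Redistributed shares: Vance 1,984,918.18 → $1,984,918; Bergstrom 1,482,266.34 → $1,482,266; Chaudhri 2,502,127.23 → $2,502,127; Halvorsen 1,686,067.25 → $1,686,067.
Rounding difference +$1 applied to Chaudhri → $2,502,128.

Vance: $1,984,918 · Bergstrom: $1,482,266 · Chaudhri: $2,502,128 · Haddad: $1,428,050 · Halvorsen: $1,686,067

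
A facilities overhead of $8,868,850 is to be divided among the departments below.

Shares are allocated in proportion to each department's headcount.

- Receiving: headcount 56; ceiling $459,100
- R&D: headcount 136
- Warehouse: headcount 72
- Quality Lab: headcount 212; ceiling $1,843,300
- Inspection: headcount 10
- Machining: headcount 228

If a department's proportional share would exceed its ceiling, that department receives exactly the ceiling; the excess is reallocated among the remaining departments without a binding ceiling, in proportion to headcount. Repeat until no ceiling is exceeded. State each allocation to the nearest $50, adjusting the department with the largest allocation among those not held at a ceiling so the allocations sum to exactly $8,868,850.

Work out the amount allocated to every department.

Headcount total: 714.
Unconstrained shares: Receiving 695,596.08; R&D 1,689,304.76; Warehouse 894,337.82; Quality Lab 2,633,328.01; Inspection 124,213.59; Machining 2,832,069.75.
Cap binds for Receiving ($459,100), Quality Lab ($1,843,300); balance $6,566,450 reallocated over remaining headcount 446.
Remaining shares: R&D 2,002,325.56 → $2,002,350; Warehouse 1,060,054.71 → $1,060,050; Inspection 147,229.82 → $147,250; Machining 3,356,839.91 → $3,356,850.
Rounding difference −$50 applied to Machining → $3,356,800.

Receiving: $459,100 | R&D: $2,002,350 | Warehouse: $1,060,050 | Quality Lab: $1,843,300 | Inspection: $147,250 | Machining: $3,356,800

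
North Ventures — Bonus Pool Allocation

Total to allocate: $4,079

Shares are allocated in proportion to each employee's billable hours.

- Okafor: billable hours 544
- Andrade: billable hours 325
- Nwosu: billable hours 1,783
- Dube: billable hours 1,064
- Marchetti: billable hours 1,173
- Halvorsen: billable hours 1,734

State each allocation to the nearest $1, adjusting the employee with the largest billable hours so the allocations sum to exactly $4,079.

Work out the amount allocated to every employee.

Okafor: $335 | Andrade: $200 | Nwosu: $1,099 | Dube: $655 | Marchetti: $722 | Halvorsen: $1,068

Total billable hours = 544 + 325 + 1,783 + 1,064 + 1,173 + 1,734 = 6,623.
Raw shares: Okafor 335.04; Andrade 200.16; Nwosu 1,098.12; Dube 655.30; Marchetti 722.43; Halvorsen 1,067.94.
After rounding ($1): Okafor $335; Andrade $200; Nwosu $1,098; Dube $655; Marchetti $722; Halvorsen $1,068. Sum = $4,078.
Difference $4,079 − $4,078 = +$1 applied to largest billable hours (Nwosu): Nwosu becomes $1,099.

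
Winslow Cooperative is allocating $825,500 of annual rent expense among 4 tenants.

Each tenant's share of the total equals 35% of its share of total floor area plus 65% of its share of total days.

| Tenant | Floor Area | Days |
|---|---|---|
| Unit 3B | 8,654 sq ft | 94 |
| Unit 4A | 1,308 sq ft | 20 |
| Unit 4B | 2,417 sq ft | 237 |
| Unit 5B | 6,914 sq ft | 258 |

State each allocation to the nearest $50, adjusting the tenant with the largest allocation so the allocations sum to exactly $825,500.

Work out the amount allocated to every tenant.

Floor area total 19,293; days total 609.
Combined weights (35% floor area + 65% days): Unit 3B 0.2573; Unit 4A 0.0451; Unit 4B 0.2968; Unit 5B 0.4008.
Unrounded shares: Unit 3B 212,420.28; Unit 4A 37,209.65; Unit 4B 245,011.02; Unit 5B 330,859.05.
Rounded to nearest $50: Unit 3B $212,400; Unit 4A $37,200; Unit 4B $245,000; Unit 5B $330,850. Sum = $825,450.
Difference $825,500 − $825,450 = +$50 applied to largest allocation (Unit 5B): Unit 5B becomes $330,900.

Unit 3B: $212,400 | Unit 4A: $37,200 | Unit 4B: $245,000 | Unit 5B: $330,900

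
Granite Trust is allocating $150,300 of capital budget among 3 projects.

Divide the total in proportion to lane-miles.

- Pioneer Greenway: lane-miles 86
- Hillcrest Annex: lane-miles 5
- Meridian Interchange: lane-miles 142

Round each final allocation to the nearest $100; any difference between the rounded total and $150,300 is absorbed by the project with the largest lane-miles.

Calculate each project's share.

Combined lane-miles = 86 + 5 + 142 = 233.
Pro-rata amounts: Pioneer Greenway 55,475.54; Hillcrest Annex 3,225.32; Meridian Interchange 91,599.14.
After rounding ($100): Pioneer Greenway $55,500; Hillcrest Annex $3,200; Meridian Interchange $91,600. Sum = $150,300.
No rounding difference to absorb.

Pioneer Greenway: $55,500; Hillcrest Annex: $3,200; Meridian Interchange: $91,600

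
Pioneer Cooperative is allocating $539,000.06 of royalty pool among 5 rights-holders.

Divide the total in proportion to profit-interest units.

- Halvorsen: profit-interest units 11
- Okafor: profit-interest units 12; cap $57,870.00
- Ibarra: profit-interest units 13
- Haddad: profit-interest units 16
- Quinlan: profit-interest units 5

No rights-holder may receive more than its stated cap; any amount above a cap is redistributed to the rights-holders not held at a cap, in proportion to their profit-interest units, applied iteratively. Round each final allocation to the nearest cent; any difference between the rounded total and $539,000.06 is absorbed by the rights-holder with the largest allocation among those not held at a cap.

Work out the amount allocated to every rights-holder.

Profit-interest units total: 57.
Unconstrained shares: Halvorsen 104,017.5554; Okafor 113,473.6968; Ibarra 122,929.8382; Haddad 151,298.2625; Quinlan 47,280.7070.
Cap binds for Okafor ($57,870.00); remaining pool $481,130.06 reallocated over remaining profit-interest units 45.
Remaining shares: Halvorsen 117,609.5702 → $117,609.57; Ibarra 138,993.1284 → $138,993.13; Haddad 171,068.4658 → $171,068.47; Quinlan 53,458.8956 → $53,458.90.
Rounding difference −$0.01 applied to Haddad → $171,068.46.

Halvorsen: $117,609.57 · Okafor: $57,870.00 · Ibarra: $138,993.13 · Haddad: $171,068.46 · Quinlan: $53,458.90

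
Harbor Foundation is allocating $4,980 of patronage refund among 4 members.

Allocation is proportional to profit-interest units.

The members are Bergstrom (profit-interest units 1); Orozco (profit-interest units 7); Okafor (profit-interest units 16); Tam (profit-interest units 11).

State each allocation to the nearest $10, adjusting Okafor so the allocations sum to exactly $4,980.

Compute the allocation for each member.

Bergstrom: $140 | Orozco: $1,000 | Okafor: $2,270 | Tam: $1,570

Profit-interest units total: 35.
Unrounded shares: Bergstrom 1/35 × $4,980 = 142.29; Orozco 7/35 × $4,980 = 996.00; Okafor 16/35 × $4,980 = 2,276.57; Tam 11/35 × $4,980 = 1,565.14.
Rounded to nearest $10: Bergstrom $140; Orozco $1,000; Okafor $2,280; Tam $1,570. Sum = $4,990.
Difference $4,980 − $4,990 = −$10 applied to Okafor: Okafor becomes $2,270.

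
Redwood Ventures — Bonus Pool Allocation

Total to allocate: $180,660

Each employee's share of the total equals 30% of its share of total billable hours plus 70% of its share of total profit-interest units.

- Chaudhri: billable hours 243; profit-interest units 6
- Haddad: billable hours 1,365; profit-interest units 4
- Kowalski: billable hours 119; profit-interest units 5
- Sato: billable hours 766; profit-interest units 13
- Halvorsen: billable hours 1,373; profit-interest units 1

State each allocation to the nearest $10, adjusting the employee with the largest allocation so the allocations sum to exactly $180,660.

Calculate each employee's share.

Totals — billable hours 3,866, profit-interest units 29.
Blended shares (30% billable hours + 70% profit-interest units): Chaudhri 0.1637; Haddad 0.2025; Kowalski 0.1299; Sato 0.3732; Halvorsen 0.1307.
Proportional shares: Chaudhri 29,571.20; Haddad 36,579.16; Kowalski 23,472.07; Sato 67,428.52; Halvorsen 23,609.04.
Rounded to nearest $10: Chaudhri $29,570; Haddad $36,580; Kowalski $23,470; Sato $67,430; Halvorsen $23,610. Sum = $180,660.
Rounded total matches; no reconciliation needed.

Chaudhri: $29,570 | Haddad: $36,580 | Kowalski: $23,470 | Sato: $67,430 | Halvorsen: $23,610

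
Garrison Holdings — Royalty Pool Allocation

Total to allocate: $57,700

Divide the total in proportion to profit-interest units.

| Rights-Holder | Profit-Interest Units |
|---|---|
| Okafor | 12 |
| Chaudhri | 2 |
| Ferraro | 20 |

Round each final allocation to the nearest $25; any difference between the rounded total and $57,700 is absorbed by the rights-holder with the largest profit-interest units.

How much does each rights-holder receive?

Okafor: $20,375 · Chaudhri: $3,400 · Ferraro: $33,925

Profit-interest units total: 12 + 2 + 20 = 34.
Pro-rata amounts: Okafor 20,364.71; Chaudhri 3,394.12; Ferraro 33,941.18.
After rounding ($25): Okafor $20,375; Chaudhri $3,400; Ferraro $33,950. Sum = $57,725.
Difference $57,700 − $57,725 = −$25 applied to largest profit-interest units (Ferraro): Ferraro becomes $33,925.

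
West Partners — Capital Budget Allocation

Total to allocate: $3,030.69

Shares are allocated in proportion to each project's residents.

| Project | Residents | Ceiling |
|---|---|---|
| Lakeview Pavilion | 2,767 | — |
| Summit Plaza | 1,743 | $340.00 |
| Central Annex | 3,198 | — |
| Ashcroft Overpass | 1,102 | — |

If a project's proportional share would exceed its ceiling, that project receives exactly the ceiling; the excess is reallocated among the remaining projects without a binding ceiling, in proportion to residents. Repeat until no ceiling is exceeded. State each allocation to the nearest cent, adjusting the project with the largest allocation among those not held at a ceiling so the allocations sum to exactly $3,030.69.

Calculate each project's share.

Sum of residents: 8,810.
Pro-rata shares before constraints: Lakeview Pavilion 951.8637; Summit Plaza 599.6019; Central Annex 1,100.1301; Ashcroft Overpass 379.0943.
Held at cap: Summit Plaza ($340.00); balance $2,690.69 reallocated over remaining residents 7,067.
Redistributed shares: Lakeview Pavilion 1,053.5077 → $1,053.51; Central Annex 1,217.6067 → $1,217.61; Ashcroft Overpass 419.5755 → $419.58.
Rounding difference −$0.01 applied to Central Annex → $1,217.60.

Lakeview Pavilion: $1,053.51 | Summit Plaza: $340.00 | Central Annex: $1,217.60 | Ashcroft Overpass: $419.58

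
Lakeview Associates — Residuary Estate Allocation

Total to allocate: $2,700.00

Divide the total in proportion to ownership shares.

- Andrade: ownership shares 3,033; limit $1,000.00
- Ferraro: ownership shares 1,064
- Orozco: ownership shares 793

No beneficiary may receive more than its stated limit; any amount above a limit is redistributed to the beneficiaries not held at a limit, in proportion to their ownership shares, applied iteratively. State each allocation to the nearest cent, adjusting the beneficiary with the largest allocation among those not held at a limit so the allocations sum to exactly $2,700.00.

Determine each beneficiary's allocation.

Sum of ownership shares: 4,890.
Proportional shares (ignoring caps): Andrade 1,674.6626; Ferraro 587.4847; Orozco 437.8528.
Held at cap: Andrade ($1,000.00); remaining pool $1,700.00 reallocated over remaining ownership shares 1,857.
Remaining shares: Ferraro 974.0442 → $974.04; Orozco 725.9558 → $725.96.

Andrade: $1,000.00 | Ferraro: $974.04 | Orozco: $725.96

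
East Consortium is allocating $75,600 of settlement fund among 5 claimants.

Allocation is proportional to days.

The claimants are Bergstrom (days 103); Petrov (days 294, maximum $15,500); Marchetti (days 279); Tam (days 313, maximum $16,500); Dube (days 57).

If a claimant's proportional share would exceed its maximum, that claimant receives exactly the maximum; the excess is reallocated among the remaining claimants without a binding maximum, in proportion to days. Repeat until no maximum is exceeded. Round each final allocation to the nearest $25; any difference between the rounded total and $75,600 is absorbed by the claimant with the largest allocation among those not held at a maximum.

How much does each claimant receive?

Bergstrom: $10,225; Petrov: $15,500; Marchetti: $27,725; Tam: $16,500; Dube: $5,650

Days total: 1,046.
Unconstrained shares: Bergstrom 7,444.36; Petrov 21,248.95; Marchetti 20,164.82; Tam 22,622.18; Dube 4,119.69.
Capped: Petrov ($15,500), Tam ($16,500); remaining pool $43,600 reallocated over remaining days 439.
Shares after redistribution: Bergstrom 10,229.61 → $10,225; Marchetti 27,709.34 → $27,700; Dube 5,661.05 → $5,650.
Rounding difference +$25 applied to Marchetti → $27,725.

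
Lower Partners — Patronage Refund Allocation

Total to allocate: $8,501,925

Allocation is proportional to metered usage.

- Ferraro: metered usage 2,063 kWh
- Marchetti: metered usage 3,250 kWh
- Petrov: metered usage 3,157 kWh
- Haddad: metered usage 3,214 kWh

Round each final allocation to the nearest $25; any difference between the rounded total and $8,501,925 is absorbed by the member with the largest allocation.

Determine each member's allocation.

Total metered usage = 11,684.
Pro-rata amounts: Ferraro 2,063/11,684 × $8,501,925 = 1,501,152.97; Marchetti 3,250/11,684 × $8,501,925 = 2,364,879.86; Petrov 3,157/11,684 × $8,501,925 = 2,297,207.91; Haddad 3,214/11,684 × $8,501,925 = 2,338,684.26.
At nearest $25: Ferraro $1,501,150; Marchetti $2,364,875; Petrov $2,297,200; Haddad $2,338,675. Sum = $8,501,900.
Difference $8,501,925 − $8,501,900 = +$25 applied to largest allocation (Marchetti): Marchetti becomes $2,364,900.

Ferraro: $1,501,150 · Marchetti: $2,364,900 · Petrov: $2,297,200 · Haddad: $2,338,675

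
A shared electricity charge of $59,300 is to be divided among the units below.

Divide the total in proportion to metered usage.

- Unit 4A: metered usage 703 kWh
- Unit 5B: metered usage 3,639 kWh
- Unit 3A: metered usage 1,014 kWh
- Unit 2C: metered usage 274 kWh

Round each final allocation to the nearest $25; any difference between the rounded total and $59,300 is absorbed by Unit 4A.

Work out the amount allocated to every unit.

Total metered usage = 5,630.
Unrounded shares: Unit 4A 703/5,630 × $59,300 = 7,404.60; Unit 5B 3,639/5,630 × $59,300 = 38,329.08; Unit 3A 1,014/5,630 × $59,300 = 10,680.32; Unit 2C 274/5,630 × $59,300 = 2,886.00.
After rounding ($25): Unit 4A $7,400; Unit 5B $38,325; Unit 3A $10,675; Unit 2C $2,875. Sum = $59,275.
Difference $59,300 − $59,275 = +$25 applied to Unit 4A: Unit 4A becomes $7,425.

Unit 4A: $7,425 · Unit 5B: $38,325 · Unit 3A: $10,675 · Unit 2C: $2,875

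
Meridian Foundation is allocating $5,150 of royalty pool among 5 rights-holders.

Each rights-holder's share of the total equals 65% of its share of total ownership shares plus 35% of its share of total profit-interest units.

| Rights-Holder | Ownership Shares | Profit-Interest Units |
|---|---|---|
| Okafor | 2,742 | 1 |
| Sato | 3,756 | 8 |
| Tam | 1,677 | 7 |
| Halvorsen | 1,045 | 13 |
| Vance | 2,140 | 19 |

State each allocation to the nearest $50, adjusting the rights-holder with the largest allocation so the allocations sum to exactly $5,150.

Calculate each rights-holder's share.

Okafor: $850; Sato: $1,400; Tam: $750; Halvorsen: $800; Vance: $1,350

Totals — ownership shares 11,360, profit-interest units 48.
Composite weights (65% ownership shares + 35% profit-interest units): Okafor 0.1642; Sato 0.2732; Tam 0.1470; Halvorsen 0.1546; Vance 0.2610.
Pro-rata amounts: Okafor 845.55; Sato 1,407.21; Tam 757.03; Halvorsen 796.11; Vance 1,344.09.
Rounded to nearest $50: Okafor $850; Sato $1,400; Tam $750; Halvorsen $800; Vance $1,350. Sum = $5,150.
No rounding difference to absorb.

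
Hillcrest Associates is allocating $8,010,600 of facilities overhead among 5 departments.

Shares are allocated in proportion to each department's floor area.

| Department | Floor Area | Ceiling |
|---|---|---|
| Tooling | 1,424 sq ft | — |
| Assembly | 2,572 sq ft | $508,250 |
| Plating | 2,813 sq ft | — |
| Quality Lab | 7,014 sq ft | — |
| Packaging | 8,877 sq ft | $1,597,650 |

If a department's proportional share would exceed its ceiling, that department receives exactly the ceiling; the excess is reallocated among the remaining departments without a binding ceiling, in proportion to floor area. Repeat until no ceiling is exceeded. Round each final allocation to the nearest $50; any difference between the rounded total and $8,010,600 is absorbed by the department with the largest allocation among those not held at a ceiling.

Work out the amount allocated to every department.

Tooling: $747,350; Assembly: $508,250; Plating: $1,476,300; Quality Lab: $3,681,050; Packaging: $1,597,650

Floor area total: 22,700.
Proportional shares (ignoring caps): Tooling 502,515.17; Assembly 907,632.74; Plating 992,679.20; Quality Lab 2,475,169.53; Packaging 3,132,603.36.
Held at cap: Assembly ($508,250), Packaging ($1,597,650); residual $5,904,700 reallocated over remaining floor area 11,251.
Redistributed shares: Tooling 747,337.37 → $747,350; Plating 1,476,306.20 → $1,476,300; Quality Lab 3,681,056.42 → $3,681,050.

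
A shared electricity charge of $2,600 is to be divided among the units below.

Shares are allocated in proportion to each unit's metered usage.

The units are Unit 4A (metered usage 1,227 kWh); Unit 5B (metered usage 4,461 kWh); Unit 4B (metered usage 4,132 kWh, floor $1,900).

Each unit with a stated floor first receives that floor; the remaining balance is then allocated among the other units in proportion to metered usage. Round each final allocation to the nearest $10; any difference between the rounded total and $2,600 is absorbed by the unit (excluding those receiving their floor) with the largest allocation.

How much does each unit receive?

Minimums first: Unit 4B $1,900. Residual $700.
Residual split over remaining metered usage 5,688: Unit 4A 151.00 → $150; Unit 5B 549.00 → $550.

Unit 4A: $150; Unit 5B: $550; Unit 4B: $1,900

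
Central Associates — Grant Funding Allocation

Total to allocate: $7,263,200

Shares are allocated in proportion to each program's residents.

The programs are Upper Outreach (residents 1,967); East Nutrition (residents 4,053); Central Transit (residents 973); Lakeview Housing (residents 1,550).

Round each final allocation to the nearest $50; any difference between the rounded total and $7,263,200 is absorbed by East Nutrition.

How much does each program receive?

Residents total: 8,543.
Unrounded shares: Upper Outreach 1,967/8,543 × $7,263,200 = 1,672,329.91; East Nutrition 4,053/8,543 × $7,263,200 = 3,445,832.80; Central Transit 973/8,543 × $7,263,200 = 827,237.93; Lakeview Housing 1,550/8,543 × $7,263,200 = 1,317,799.37.
After rounding ($50): Upper Outreach $1,672,350; East Nutrition $3,445,850; Central Transit $827,250; Lakeview Housing $1,317,800. Sum = $7,263,250.
Difference $7,263,200 − $7,263,250 = −$50 applied to East Nutrition: East Nutrition becomes $3,445,800.

Upper Outreach: $1,672,350; East Nutrition: $3,445,800; Central Transit: $827,250; Lakeview Housing: $1,317,800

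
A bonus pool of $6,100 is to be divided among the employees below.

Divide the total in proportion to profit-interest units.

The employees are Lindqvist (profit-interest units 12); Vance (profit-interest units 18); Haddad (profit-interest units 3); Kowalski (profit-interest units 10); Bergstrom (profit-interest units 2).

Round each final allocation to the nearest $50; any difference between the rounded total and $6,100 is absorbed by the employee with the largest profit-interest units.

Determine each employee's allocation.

Lindqvist: $1,650 · Vance: $2,450 · Haddad: $400 · Kowalski: $1,350 · Bergstrom: $250

Combined profit-interest units = 12 + 18 + 3 + 10 + 2 = 45.
Unrounded shares: Lindqvist 1,626.67; Vance 2,440.00; Haddad 406.67; Kowalski 1,355.56; Bergstrom 271.11.
At nearest $50: Lindqvist $1,650; Vance $2,450; Haddad $400; Kowalski $1,350; Bergstrom $250. Sum = $6,100.
Sum already equals the total — no adjustment.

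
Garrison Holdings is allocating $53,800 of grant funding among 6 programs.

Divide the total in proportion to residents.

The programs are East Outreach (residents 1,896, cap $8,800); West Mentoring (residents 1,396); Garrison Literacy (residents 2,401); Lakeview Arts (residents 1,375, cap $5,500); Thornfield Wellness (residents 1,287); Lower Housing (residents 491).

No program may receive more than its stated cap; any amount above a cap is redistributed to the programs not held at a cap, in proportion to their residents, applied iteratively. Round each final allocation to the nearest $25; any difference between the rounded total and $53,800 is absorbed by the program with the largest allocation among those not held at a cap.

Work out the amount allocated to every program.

Total residents = 8,846.
Pro-rata shares before constraints: East Outreach 11,531.18; West Mentoring 8,490.26; Garrison Literacy 14,602.51; Lakeview Arts 8,362.54; Thornfield Wellness 7,827.33; Lower Housing 2,986.19.
Cap binds for East Outreach ($8,800), Lakeview Arts ($5,500); balance $39,500 reallocated over remaining residents 5,575.
Redistributed shares: West Mentoring 9,890.94 → $9,900; Garrison Literacy 17,011.57 → $17,000; Thornfield Wellness 9,118.65 → $9,125; Lower Housing 3,478.83 → $3,475.

East Outreach: $8,800 | West Mentoring: $9,900 | Garrison Literacy: $17,000 | Lakeview Arts: $5,500 | Thornfield Wellness: $9,125 | Lower Housing: $3,475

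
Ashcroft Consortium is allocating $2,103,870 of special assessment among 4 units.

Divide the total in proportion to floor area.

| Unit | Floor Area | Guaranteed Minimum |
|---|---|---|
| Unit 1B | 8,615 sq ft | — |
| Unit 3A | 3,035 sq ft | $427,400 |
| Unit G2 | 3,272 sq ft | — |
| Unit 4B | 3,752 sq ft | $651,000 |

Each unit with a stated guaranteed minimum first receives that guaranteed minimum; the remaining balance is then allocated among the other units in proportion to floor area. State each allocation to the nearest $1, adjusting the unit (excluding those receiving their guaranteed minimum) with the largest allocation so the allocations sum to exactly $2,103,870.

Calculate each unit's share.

Unit 1B: $743,200 · Unit 3A: $427,400 · Unit G2: $282,270 · Unit 4B: $651,000

Guaranteed amounts: Unit 3A $427,400; Unit 4B $651,000. Balance $1,025,470.
Balance split over remaining floor area 11,887: Unit 1B 743,200.48 → $743,200; Unit G2 282,269.52 → $282,270.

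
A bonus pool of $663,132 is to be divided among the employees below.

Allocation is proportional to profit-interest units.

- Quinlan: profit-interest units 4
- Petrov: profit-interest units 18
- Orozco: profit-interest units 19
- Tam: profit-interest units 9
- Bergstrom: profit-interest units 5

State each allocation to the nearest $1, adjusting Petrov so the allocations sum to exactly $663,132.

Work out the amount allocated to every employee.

Total profit-interest units = 55.
Unrounded shares: Quinlan 4/55 × $663,132 = 48,227.78; Petrov 18/55 × $663,132 = 217,025.02; Orozco 19/55 × $663,132 = 229,081.96; Tam 9/55 × $663,132 = 108,512.51; Bergstrom 5/55 × $663,132 = 60,284.73.
After rounding ($1): Quinlan $48,228; Petrov $217,025; Orozco $229,082; Tam $108,513; Bergstrom $60,285. Sum = $663,133.
Difference $663,132 − $663,133 = −$1 applied to Petrov: Petrov becomes $217,024.

Quinlan: $48,228 · Petrov: $217,024 · Orozco: $229,082 · Tam: $108,513 · Bergstrom: $60,285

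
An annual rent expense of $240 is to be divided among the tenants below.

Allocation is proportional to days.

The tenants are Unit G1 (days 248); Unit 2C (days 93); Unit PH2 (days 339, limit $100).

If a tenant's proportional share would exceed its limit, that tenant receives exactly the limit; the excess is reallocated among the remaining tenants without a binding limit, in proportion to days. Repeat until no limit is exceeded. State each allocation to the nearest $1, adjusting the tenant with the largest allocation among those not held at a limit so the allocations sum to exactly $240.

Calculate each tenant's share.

Unit G1: $102 · Unit 2C: $38 · Unit PH2: $100

Days total: 680.
Unconstrained shares: Unit G1 87.53; Unit 2C 32.82; Unit PH2 119.65.
Held at cap: Unit PH2 ($100); balance $140 reallocated over remaining days 341.
Shares after redistribution: Unit G1 101.82 → $102; Unit 2C 38.18 → $38.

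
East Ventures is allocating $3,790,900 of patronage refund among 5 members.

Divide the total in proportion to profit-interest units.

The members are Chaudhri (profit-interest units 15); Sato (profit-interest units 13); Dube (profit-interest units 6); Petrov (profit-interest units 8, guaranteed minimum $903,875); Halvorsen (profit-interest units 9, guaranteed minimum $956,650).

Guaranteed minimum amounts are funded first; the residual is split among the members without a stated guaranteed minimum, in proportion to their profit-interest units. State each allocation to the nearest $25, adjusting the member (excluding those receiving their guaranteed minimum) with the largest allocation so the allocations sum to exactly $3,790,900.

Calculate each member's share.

Chaudhri: $851,650 | Sato: $738,075 | Dube: $340,650 | Petrov: $903,875 | Halvorsen: $956,650

Minimums first: Petrov $903,875; Halvorsen $956,650. Balance $1,930,375.
Balance split over remaining profit-interest units 34: Chaudhri 851,636.03 → $851,625; Sato 738,084.56 → $738,075; Dube 340,654.41 → $340,650.
Rounding difference +$25 applied to Chaudhri → $851,650.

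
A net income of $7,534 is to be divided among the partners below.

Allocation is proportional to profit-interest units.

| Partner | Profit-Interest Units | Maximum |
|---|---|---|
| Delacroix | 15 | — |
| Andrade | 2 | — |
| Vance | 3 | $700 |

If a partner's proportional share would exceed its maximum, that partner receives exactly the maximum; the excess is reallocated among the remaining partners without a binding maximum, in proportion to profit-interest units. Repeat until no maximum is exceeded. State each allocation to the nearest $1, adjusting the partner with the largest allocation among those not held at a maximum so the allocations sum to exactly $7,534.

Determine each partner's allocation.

Combined profit-interest units = 20.
Unconstrained shares: Delacroix 5,650.50; Andrade 753.40; Vance 1,130.10.
Cap binds for Vance ($700); residual $6,834 reallocated over remaining profit-interest units 17.
Shares after redistribution: Delacroix 6,030.00 → $6,030; Andrade 804.00 → $804.

Delacroix: $6,030; Andrade: $804; Vance: $700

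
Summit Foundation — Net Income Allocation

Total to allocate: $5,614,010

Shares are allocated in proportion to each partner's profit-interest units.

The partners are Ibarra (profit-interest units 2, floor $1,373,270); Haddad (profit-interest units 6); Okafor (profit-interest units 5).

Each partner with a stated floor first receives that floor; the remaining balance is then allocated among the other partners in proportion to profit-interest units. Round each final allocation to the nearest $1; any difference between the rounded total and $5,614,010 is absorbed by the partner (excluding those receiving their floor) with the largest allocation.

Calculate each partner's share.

Ibarra: $1,373,270 | Haddad: $2,313,131 | Okafor: $1,927,609

Fund the minimums — Ibarra $1,373,270. Remaining pool $4,240,740.
Remaining pool split over remaining profit-interest units 11: Haddad 2,313,130.91 → $2,313,131; Okafor 1,927,609.09 → $1,927,609.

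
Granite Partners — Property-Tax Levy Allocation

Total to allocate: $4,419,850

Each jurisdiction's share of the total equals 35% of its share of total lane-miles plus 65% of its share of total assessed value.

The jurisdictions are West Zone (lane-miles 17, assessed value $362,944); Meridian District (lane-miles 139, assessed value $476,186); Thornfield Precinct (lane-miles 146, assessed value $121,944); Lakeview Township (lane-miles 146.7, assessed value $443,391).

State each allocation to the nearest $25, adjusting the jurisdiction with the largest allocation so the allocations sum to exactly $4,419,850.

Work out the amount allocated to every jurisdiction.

West Zone: $801,025 | Meridian District: $1,453,275 | Thornfield Precinct: $752,800 | Lakeview Township: $1,412,750

Lane-miles total 448.7; assessed value total 1,404,465.
Composite weights (35% lane-miles + 65% assessed value): West Zone 0.1812; Meridian District 0.3288; Thornfield Precinct 0.1703; Lakeview Township 0.3196.
Unrounded shares: West Zone 801,029.43; Meridian District 1,453,281.28; Thornfield Precinct 752,795.12; Lakeview Township 1,412,744.17.
At nearest $25: West Zone $801,025; Meridian District $1,453,275; Thornfield Precinct $752,800; Lakeview Township $1,412,750. Sum = $4,419,850.
Rounded total matches; no reconciliation needed.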